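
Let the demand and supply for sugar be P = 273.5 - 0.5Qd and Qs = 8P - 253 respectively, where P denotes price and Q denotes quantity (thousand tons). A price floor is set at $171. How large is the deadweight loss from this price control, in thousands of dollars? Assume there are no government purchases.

10351.25

Rearranging demand gives Qd = 547 - 2P. Setting quantity demanded equal to quantity supplied, 547 - 2P = 8P - 253, gives P* = 80 and Q* = 387.
Since 171 > 80, the floor is binding.
At P = 171: Qd = 547 - 2·171 = 205 and Qs = 8·171 - 253 = 1115.
Quantity traded falls to 205. At Q = 205 the demand price is (547 - 205)/2 = 171 and the supply price is (253 + 205)/8 = 57.25.
Deadweight loss = ½ · (171 - 57.25) · (387 - 205) = ½ · 113.75 · 182 = 10351.25.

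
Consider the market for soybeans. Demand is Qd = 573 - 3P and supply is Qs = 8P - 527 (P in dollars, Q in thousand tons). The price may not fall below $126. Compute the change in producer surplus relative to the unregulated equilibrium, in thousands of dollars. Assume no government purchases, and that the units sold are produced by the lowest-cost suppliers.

4689.75

Setting quantity demanded equal to quantity supplied, 573 - 3P = 8P - 527, gives P* = 100 and Q* = 273.
Since 126 > 100, the floor is binding.
At P = 126: Qd = 573 - 3·126 = 195 and Qs = 8·126 - 527 = 481.
Producer surplus without the control is ½ · (100 - 65.875) · 273 = 4658.0625.
With the floor, 195 units are sold at 126. The supply price at Q = 195 is 90.25, so PS = ½ · [(126 - 65.875) + (126 - 90.25)] · 195 = 9347.8125.
Change in producer surplus = 9347.8125 - 4658.0625 = 4689.75.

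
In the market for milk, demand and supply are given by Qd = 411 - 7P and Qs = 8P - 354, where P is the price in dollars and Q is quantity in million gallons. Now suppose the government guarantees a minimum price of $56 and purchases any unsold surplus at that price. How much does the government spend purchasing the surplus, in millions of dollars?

4200

Equilibrium: 411 - 7P = 8P - 354, so 765 = 15P and P* = 51, Q* = 54.
Since 56 > 51, the floor is binding.
At P = 56: Qd = 411 - 7·56 = 19 and Qs = 8·56 - 354 = 94.
Surplus = Qs - Qd = 75.
Government expenditure = surplus × support price = 75 × 56 = 4200.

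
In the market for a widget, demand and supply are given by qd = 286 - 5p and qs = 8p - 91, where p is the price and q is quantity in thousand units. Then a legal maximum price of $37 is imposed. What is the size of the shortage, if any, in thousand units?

Setting quantity demanded equal to quantity supplied, 286 - 5p = 8p - 91, gives p* = 29 and q* = 141.
The ceiling of 37 is above the equilibrium price 29, so it is not binding; the market clears at p* = 29, q* = 141.
Since the control does not bind, there is no shortage.

0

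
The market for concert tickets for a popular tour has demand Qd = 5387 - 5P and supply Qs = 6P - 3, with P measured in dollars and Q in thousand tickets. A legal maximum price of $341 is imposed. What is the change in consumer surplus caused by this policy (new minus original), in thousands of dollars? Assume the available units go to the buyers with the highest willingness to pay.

224483.4

In a free market, 5387 - 5P = 6P - 3 gives the equilibrium P* = 490, Q* = 2937.
Because the ceiling (341) lies below the market-clearing price, it is binding.
At P = 341: Qd = 5387 - 5·341 = 3682 and Qs = 6·341 - 3 = 2043.
Consumer surplus without the control is ½ · (1077.4 - 490) · 2937 = 862596.9.
With the ceiling, 2043 units are sold at 341 (assume they go to the highest-value buyers). The demand price at Q = 2043 is 668.8, so CS = ½ · [(1077.4 - 341) + (668.8 - 341)] · 2043 = 1087080.3.
Change in consumer surplus = 1087080.3 - 862596.9 = 224483.4.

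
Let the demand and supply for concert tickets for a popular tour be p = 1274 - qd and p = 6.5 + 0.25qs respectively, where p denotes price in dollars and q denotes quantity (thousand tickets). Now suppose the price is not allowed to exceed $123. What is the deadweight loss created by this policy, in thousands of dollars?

Rearranging demand gives qd = 1274 - p; rearranging supply gives qs = 4p - 26. Without the control the market clears where 1274 - p = 4p - 26, i.e. p* = 260 and q* = 1014.
The ceiling of 123 is below the equilibrium price 260, so it binds.
At p = 123: qd = 1274 - 123 = 1151 and qs = 4·123 - 26 = 466.
Quantity traded falls to 466. At q = 466 the demand price is 1274 - 466 = 808 and the supply price is (26 + 466)/4 = 123.
Deadweight loss = ½ · (808 - 123) · (1014 - 466) = ½ · 685 · 548 = 187690.

187690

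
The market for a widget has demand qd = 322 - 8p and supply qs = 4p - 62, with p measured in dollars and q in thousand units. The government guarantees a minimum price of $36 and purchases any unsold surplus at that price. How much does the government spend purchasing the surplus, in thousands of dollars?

Setting quantity demanded equal to quantity supplied, 322 - 8p = 4p - 62, gives p* = 32 and q* = 66.
The floor of 36 is above the equilibrium price 32, so it binds.
At p = 36: qd = 322 - 8·36 = 34 and qs = 4·36 - 62 = 82.
Surplus = qs - qd = 48.
Government expenditure = surplus × support price = 48 × 36 = 1728.

1728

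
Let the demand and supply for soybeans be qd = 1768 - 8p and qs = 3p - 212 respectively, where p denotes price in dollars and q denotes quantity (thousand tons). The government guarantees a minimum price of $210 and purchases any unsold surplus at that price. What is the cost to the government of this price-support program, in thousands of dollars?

Without the control the market clears where 1768 - 8p = 3p - 212, i.e. p* = 180 and q* = 328.
Since 210 > 180, the floor is binding.
At p = 210: qd = 1768 - 8·210 = 88 and qs = 3·210 - 212 = 418.
Surplus = qs - qd = 330.
Government expenditure = surplus × support price = 330 × 210 = 69300.

69300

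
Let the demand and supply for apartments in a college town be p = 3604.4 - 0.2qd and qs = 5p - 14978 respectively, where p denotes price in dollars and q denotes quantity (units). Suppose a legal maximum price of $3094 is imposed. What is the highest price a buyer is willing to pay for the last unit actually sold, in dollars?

3506

Rearranging demand gives qd = 18022 - 5p. In a free market, 18022 - 5p = 5p - 14978 gives the equilibrium p* = 3300, q* = 1522.
The ceiling of 3094 is below the equilibrium price 3300, so it binds.
At p = 3094: qd = 18022 - 5·3094 = 2552 and qs = 5·3094 - 14978 = 492.
Only 492 units reach the market. On the demand curve, the marginal buyer's willingness to pay at q = 492 is (18022 - 492)/5 = 3506.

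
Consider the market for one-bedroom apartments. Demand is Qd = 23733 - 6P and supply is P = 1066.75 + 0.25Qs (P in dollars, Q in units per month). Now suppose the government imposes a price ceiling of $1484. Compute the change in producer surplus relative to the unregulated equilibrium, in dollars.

-5660116

Rearranging supply gives Qs = 4P - 4267. Without the control the market clears where 23733 - 6P = 4P - 4267, i.e. P* = 2800 and Q* = 6933.
Since 1484 < 2800, the ceiling is binding.
At P = 1484: Qd = 23733 - 6·1484 = 14829 and Qs = 4·1484 - 4267 = 1669.
Producer surplus without the control is ½ · (2800 - 1066.75) · 6933 = 6008311.125.
With the ceiling, producers sell 1669 units at 1484, so PS = ½ · (1484 - 1066.75) · 1669 = 348195.125.
Change in producer surplus = 348195.125 - 6008311.125 = -5660116.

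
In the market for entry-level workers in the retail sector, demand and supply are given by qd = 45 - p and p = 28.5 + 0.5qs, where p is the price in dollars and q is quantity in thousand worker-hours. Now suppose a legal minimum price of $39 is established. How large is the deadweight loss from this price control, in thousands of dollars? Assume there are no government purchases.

Rearranging supply gives qs = 2p - 57. Setting quantity demanded equal to quantity supplied, 45 - p = 2p - 57, gives p* = 34 and q* = 11.
Since 39 > 34, the floor is binding.
At p = 39: qd = 45 - 39 = 6 and qs = 2·39 - 57 = 21.
Quantity traded falls to 6. At q = 6 the demand price is 45 - 6 = 39 and the supply price is (57 + 6)/2 = 31.5.
Deadweight loss = ½ · (39 - 31.5) · (11 - 6) = ½ · 7.5 · 5 = 18.75.

18.75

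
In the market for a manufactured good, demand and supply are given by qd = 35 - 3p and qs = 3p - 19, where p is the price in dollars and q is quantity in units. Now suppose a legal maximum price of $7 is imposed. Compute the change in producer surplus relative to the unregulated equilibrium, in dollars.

Without the control the market clears where 35 - 3p = 3p - 19, i.e. p* = 9 and q* = 8.
Since 7 < 9, the ceiling is binding.
At p = 7: qd = 35 - 3·7 = 14 and qs = 3·7 - 19 = 2.
Producer surplus without the control is ½ · (9 - 19/3) · 8 = 32/3.
With the ceiling, producers sell 2 units at 7, so PS = ½ · (7 - 19/3) · 2 = 2/3.
Change in producer surplus = 2/3 - 32/3 = -10.

-10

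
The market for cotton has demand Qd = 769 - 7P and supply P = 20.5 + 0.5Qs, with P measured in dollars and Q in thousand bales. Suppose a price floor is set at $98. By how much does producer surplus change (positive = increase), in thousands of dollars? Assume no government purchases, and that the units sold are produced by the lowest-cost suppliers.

Rearranging supply gives Qs = 2P - 41. Without the control the market clears where 769 - 7P = 2P - 41, i.e. P* = 90 and Q* = 139.
Because the floor (98) lies above the market-clearing price, it is binding.
At P = 98: Qd = 769 - 7·98 = 83 and Qs = 2·98 - 41 = 155.
Producer surplus without the control is ½ · (90 - 20.5) · 139 = 4830.25.
With the floor, 83 units are sold at 98. The supply price at Q = 83 is 62, so PS = ½ · [(98 - 20.5) + (98 - 62)] · 83 = 4710.25.
Change in producer surplus = 4710.25 - 4830.25 = -120.

-120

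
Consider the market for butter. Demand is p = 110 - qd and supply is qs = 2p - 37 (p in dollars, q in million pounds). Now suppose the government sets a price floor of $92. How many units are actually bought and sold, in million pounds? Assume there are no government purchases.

Rearranging demand gives qd = 110 - p. Without the control the market clears where 110 - p = 2p - 37, i.e. p* = 49 and q* = 61.
Because the floor (92) lies above the market-clearing price, it is binding.
At p = 92: qd = 110 - 92 = 18 and qs = 2·92 - 37 = 147.
The quantity actually transacted is the short side, demand: 18.

18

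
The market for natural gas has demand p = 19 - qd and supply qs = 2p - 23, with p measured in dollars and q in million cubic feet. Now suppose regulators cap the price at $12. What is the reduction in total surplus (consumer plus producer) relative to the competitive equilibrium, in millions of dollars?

12

Rearranging demand gives qd = 19 - p. Setting quantity demanded equal to quantity supplied, 19 - p = 2p - 23, gives p* = 14 and q* = 5.
The ceiling of 12 is below the equilibrium price 14, so it binds.
At p = 12: qd = 19 - 12 = 7 and qs = 2·12 - 23 = 1.
Quantity traded falls to 1. At q = 1 the demand price is 19 - 1 = 18 and the supply price is (23 + 1)/2 = 12.
Deadweight loss = ½ · (18 - 12) · (5 - 1) = ½ · 6 · 4 = 12.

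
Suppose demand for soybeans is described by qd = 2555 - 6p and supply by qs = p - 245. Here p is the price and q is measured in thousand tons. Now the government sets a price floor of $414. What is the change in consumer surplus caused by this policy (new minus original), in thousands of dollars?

-1582

Equilibrium: 2555 - 6p = p - 245, so 2800 = 7p and p* = 400, q* = 155.
Since 414 > 400, the floor is binding.
At p = 414: qd = 2555 - 6·414 = 71 and qs = 414 - 245 = 169.
Consumer surplus without the control is ½ · (2555/6 - 400) · 155 = 24025/12.
With the floor, consumers buy 71 units at 414, so CS = ½ · (2555/6 - 414) · 71 = 5041/12.
Change in consumer surplus = 5041/12 - 24025/12 = -1582.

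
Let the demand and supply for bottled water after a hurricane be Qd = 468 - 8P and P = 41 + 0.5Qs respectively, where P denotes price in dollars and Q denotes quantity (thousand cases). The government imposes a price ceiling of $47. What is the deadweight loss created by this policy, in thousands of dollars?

Rearranging supply gives Qs = 2P - 82. Equilibrium: 468 - 8P = 2P - 82, so 550 = 10P and P* = 55, Q* = 28.
Since 47 < 55, the ceiling is binding.
At P = 47: Qd = 468 - 8·47 = 92 and Qs = 2·47 - 82 = 12.
Quantity traded falls to 12. At Q = 12 the demand price is (468 - 12)/8 = 57 and the supply price is (82 + 12)/2 = 47.
Deadweight loss = ½ · (57 - 47) · (28 - 12) = ½ · 10 · 16 = 80.

80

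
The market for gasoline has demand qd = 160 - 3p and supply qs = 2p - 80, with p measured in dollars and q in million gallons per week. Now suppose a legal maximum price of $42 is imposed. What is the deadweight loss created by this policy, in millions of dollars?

Equilibrium: 160 - 3p = 2p - 80, so 240 = 5p and p* = 48, q* = 16.
Since 42 < 48, the ceiling is binding.
At p = 42: qd = 160 - 3·42 = 34 and qs = 2·42 - 80 = 4.
Quantity traded falls to 4. At q = 4 the demand price is (160 - 4)/3 = 52 and the supply price is (80 + 4)/2 = 42.
Deadweight loss = ½ · (52 - 42) · (16 - 4) = ½ · 10 · 12 = 60.

60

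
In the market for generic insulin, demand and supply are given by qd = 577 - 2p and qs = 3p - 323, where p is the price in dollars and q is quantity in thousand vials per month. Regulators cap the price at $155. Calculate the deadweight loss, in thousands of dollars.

2343.75

Setting quantity demanded equal to quantity supplied, 577 - 2p = 3p - 323, gives p* = 180 and q* = 217.
Because the ceiling (155) lies below the market-clearing price, it is binding.
At p = 155: qd = 577 - 2·155 = 267 and qs = 3·155 - 323 = 142.
Quantity traded falls to 142. At q = 142 the demand price is (577 - 142)/2 = 217.5 and the supply price is (323 + 142)/3 = 155.
Deadweight loss = ½ · (217.5 - 155) · (217 - 142) = ½ · 62.5 · 75 = 2343.75.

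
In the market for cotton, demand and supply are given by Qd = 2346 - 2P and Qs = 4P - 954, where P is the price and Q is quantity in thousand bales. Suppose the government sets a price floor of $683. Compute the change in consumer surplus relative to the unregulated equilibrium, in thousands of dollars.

Equilibrium: 2346 - 2P = 4P - 954, so 3300 = 6P and P* = 550, Q* = 1246.
Because the floor (683) lies above the market-clearing price, it is binding.
At P = 683: Qd = 2346 - 2·683 = 980 and Qs = 4·683 - 954 = 1778.
Consumer surplus without the control is ½ · (1173 - 550) · 1246 = 388129.
With the floor, consumers buy 980 units at 683, so CS = ½ · (1173 - 683) · 980 = 240100.
Change in consumer surplus = 240100 - 388129 = -148029.

-148029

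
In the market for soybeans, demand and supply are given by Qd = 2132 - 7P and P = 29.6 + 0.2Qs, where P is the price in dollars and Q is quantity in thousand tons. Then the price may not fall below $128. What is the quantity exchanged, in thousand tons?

Rearranging supply gives Qs = 5P - 148. Equilibrium: 2132 - 7P = 5P - 148, so 2280 = 12P and P* = 190, Q* = 802.
The floor of 128 is below the equilibrium price 190, so it is not binding; the market clears at P* = 190, Q* = 802.

802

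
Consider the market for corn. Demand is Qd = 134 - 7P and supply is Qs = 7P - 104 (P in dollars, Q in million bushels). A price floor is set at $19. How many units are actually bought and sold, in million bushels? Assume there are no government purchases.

1

In a free market, 134 - 7P = 7P - 104 gives the equilibrium P* = 17, Q* = 15.
The floor of 19 is above the equilibrium price 17, so it binds.
At P = 19: Qd = 134 - 7·19 = 1 and Qs = 7·19 - 104 = 29.
The quantity actually transacted is the short side, demand: 1.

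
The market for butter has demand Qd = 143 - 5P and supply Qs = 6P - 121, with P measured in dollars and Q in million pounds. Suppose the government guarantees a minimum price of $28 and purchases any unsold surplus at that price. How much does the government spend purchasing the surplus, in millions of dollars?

Without the control the market clears where 143 - 5P = 6P - 121, i.e. P* = 24 and Q* = 23.
Because the floor (28) lies above the market-clearing price, it is binding.
At P = 28: Qd = 143 - 5·28 = 3 and Qs = 6·28 - 121 = 47.
Surplus = Qs - Qd = 44.
Government expenditure = surplus × support price = 44 × 28 = 1232.

1232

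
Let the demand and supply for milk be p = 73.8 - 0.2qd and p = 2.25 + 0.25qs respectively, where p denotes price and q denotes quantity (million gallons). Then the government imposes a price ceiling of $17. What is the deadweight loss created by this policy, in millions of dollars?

2250

Rearranging demand gives qd = 369 - 5p; rearranging supply gives qs = 4p - 9. Setting quantity demanded equal to quantity supplied, 369 - 5p = 4p - 9, gives p* = 42 and q* = 159.
Because the ceiling (17) lies below the market-clearing price, it is binding.
At p = 17: qd = 369 - 5·17 = 284 and qs = 4·17 - 9 = 59.
Quantity traded falls to 59. At q = 59 the demand price is (369 - 59)/5 = 62 and the supply price is (9 + 59)/4 = 17.
Deadweight loss = ½ · (62 - 17) · (159 - 59) = ½ · 45 · 100 = 2250.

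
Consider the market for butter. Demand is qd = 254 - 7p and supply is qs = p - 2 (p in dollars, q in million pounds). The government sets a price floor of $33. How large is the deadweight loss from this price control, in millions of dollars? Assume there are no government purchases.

28

Setting quantity demanded equal to quantity supplied, 254 - 7p = p - 2, gives p* = 32 and q* = 30.
Since 33 > 32, the floor is binding.
At p = 33: qd = 254 - 7·33 = 23 and qs = 33 - 2 = 31.
Quantity traded falls to 23. At q = 23 the demand price is (254 - 23)/7 = 33 and the supply price is 2 + 23 = 25.
Deadweight loss = ½ · (33 - 25) · (30 - 23) = ½ · 8 · 7 = 28.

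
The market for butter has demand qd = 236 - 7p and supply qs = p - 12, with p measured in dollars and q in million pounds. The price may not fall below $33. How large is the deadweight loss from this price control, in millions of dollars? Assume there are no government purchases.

112

In a free market, 236 - 7p = p - 12 gives the equilibrium p* = 31, q* = 19.
Because the floor (33) lies above the market-clearing price, it is binding.
At p = 33: qd = 236 - 7·33 = 5 and qs = 33 - 12 = 21.
Quantity traded falls to 5. At q = 5 the demand price is (236 - 5)/7 = 33 and the supply price is 12 + 5 = 17.
Deadweight loss = ½ · (33 - 17) · (19 - 5) = ½ · 16 · 14 = 112.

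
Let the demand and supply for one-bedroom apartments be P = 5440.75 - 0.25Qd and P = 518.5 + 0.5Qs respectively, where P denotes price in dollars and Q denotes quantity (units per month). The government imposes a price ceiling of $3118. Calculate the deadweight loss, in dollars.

Rearranging demand gives Qd = 21763 - 4P; rearranging supply gives Qs = 2P - 1037. In a free market, 21763 - 4P = 2P - 1037 gives the equilibrium P* = 3800, Q* = 6563.
The ceiling of 3118 is below the equilibrium price 3800, so it binds.
At P = 3118: Qd = 21763 - 4·3118 = 9291 and Qs = 2·3118 - 1037 = 5199.
Quantity traded falls to 5199. At Q = 5199 the demand price is (21763 - 5199)/4 = 4141 and the supply price is (1037 + 5199)/2 = 3118.
Deadweight loss = ½ · (4141 - 3118) · (6563 - 5199) = ½ · 1023 · 1364 = 697686.

697686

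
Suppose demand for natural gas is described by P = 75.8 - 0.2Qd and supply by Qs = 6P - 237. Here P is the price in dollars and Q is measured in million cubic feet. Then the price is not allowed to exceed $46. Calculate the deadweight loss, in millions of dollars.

660

Rearranging demand gives Qd = 379 - 5P. Equilibrium: 379 - 5P = 6P - 237, so 616 = 11P and P* = 56, Q* = 99.
The ceiling of 46 is below the equilibrium price 56, so it binds.
At P = 46: Qd = 379 - 5·46 = 149 and Qs = 6·46 - 237 = 39.
Quantity traded falls to 39. At Q = 39 the demand price is (379 - 39)/5 = 68 and the supply price is (237 + 39)/6 = 46.
Deadweight loss = ½ · (68 - 46) · (99 - 39) = ½ · 22 · 60 = 660.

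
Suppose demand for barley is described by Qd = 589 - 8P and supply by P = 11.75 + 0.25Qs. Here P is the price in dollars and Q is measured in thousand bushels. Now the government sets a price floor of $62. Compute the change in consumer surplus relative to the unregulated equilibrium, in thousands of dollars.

Rearranging supply gives Qs = 4P - 47. Without the control the market clears where 589 - 8P = 4P - 47, i.e. P* = 53 and Q* = 165.
Because the floor (62) lies above the market-clearing price, it is binding.
At P = 62: Qd = 589 - 8·62 = 93 and Qs = 4·62 - 47 = 201.
Consumer surplus without the control is ½ · (73.625 - 53) · 165 = 1701.5625.
With the floor, consumers buy 93 units at 62, so CS = ½ · (73.625 - 62) · 93 = 540.5625.
Change in consumer surplus = 540.5625 - 1701.5625 = -1161.

-1161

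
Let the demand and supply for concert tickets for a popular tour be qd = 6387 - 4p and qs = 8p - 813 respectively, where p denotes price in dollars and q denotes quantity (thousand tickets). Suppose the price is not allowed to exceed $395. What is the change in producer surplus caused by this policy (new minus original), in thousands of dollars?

-649235

In a free market, 6387 - 4p = 8p - 813 gives the equilibrium p* = 600, q* = 3987.
Because the ceiling (395) lies below the market-clearing price, it is binding.
At p = 395: qd = 6387 - 4·395 = 4807 and qs = 8·395 - 813 = 2347.
Producer surplus without the control is ½ · (600 - 101.625) · 3987 = 993510.5625.
With the ceiling, producers sell 2347 units at 395, so PS = ½ · (395 - 101.625) · 2347 = 344275.5625.
Change in producer surplus = 344275.5625 - 993510.5625 = -649235.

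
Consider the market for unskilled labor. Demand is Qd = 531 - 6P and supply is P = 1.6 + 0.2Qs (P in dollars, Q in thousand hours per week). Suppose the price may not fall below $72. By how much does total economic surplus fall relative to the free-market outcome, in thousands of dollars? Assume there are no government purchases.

Rearranging supply gives Qs = 5P - 8. Without the control the market clears where 531 - 6P = 5P - 8, i.e. P* = 49 and Q* = 237.
Since 72 > 49, the floor is binding.
At P = 72: Qd = 531 - 6·72 = 99 and Qs = 5·72 - 8 = 352.
Quantity traded falls to 99. At Q = 99 the demand price is (531 - 99)/6 = 72 and the supply price is (8 + 99)/5 = 21.4.
Deadweight loss = ½ · (72 - 21.4) · (237 - 99) = ½ · 50.6 · 138 = 3491.4.

3491.4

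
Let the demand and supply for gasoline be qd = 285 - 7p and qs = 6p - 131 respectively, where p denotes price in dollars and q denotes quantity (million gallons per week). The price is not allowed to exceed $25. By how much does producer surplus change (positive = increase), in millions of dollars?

-280

Without the control the market clears where 285 - 7p = 6p - 131, i.e. p* = 32 and q* = 61.
The ceiling of 25 is below the equilibrium price 32, so it binds.
At p = 25: qd = 285 - 7·25 = 110 and qs = 6·25 - 131 = 19.
Producer surplus without the control is ½ · (32 - 131/6) · 61 = 3721/12.
With the ceiling, producers sell 19 units at 25, so PS = ½ · (25 - 131/6) · 19 = 361/12.
Change in producer surplus = 361/12 - 3721/12 = -280.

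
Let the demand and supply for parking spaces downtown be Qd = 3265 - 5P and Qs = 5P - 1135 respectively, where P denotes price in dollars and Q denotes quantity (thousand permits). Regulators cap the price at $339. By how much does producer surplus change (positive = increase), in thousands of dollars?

-82062.5

Equilibrium: 3265 - 5P = 5P - 1135, so 4400 = 10P and P* = 440, Q* = 1065.
Because the ceiling (339) lies below the market-clearing price, it is binding.
At P = 339: Qd = 3265 - 5·339 = 1570 and Qs = 5·339 - 1135 = 560.
Producer surplus without the control is ½ · (440 - 227) · 1065 = 113422.5.
With the ceiling, producers sell 560 units at 339, so PS = ½ · (339 - 227) · 560 = 31360.
Change in producer surplus = 31360 - 113422.5 = -82062.5.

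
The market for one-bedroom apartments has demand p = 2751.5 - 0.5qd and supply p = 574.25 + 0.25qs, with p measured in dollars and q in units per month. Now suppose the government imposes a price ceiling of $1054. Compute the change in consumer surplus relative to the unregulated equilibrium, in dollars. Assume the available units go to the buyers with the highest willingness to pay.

Rearranging demand gives qd = 5503 - 2p; rearranging supply gives qs = 4p - 2297. Setting quantity demanded equal to quantity supplied, 5503 - 2p = 4p - 2297, gives p* = 1300 and q* = 2903.
Because the ceiling (1054) lies below the market-clearing price, it is binding.
At p = 1054: qd = 5503 - 2·1054 = 3395 and qs = 4·1054 - 2297 = 1919.
Consumer surplus without the control is ½ · (2751.5 - 1300) · 2903 = 2106852.25.
With the ceiling, 1919 units are sold at 1054 (assume they go to the highest-value buyers). The demand price at q = 1919 is 1792, so CS = ½ · [(2751.5 - 1054) + (1792 - 1054)] · 1919 = 2336862.25.
Change in consumer surplus = 2336862.25 - 2106852.25 = 230010.

230010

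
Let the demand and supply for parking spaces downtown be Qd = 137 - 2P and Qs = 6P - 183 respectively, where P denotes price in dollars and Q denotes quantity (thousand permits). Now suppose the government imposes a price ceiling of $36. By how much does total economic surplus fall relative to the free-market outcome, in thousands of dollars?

192

Without the control the market clears where 137 - 2P = 6P - 183, i.e. P* = 40 and Q* = 57.
Since 36 < 40, the ceiling is binding.
At P = 36: Qd = 137 - 2·36 = 65 and Qs = 6·36 - 183 = 33.
Quantity traded falls to 33. At Q = 33 the demand price is (137 - 33)/2 = 52 and the supply price is (183 + 33)/6 = 36.
Deadweight loss = ½ · (52 - 36) · (57 - 33) = ½ · 16 · 24 = 192.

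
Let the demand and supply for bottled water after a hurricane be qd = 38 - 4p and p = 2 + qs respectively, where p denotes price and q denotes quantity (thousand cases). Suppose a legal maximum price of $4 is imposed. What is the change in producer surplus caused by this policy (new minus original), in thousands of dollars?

Rearranging supply gives qs = p - 2. Equilibrium: 38 - 4p = p - 2, so 40 = 5p and p* = 8, q* = 6.
Since 4 < 8, the ceiling is binding.
At p = 4: qd = 38 - 4·4 = 22 and qs = 4 - 2 = 2.
Producer surplus without the control is ½ · (8 - 2) · 6 = 18.
With the ceiling, producers sell 2 units at 4, so PS = ½ · (4 - 2) · 2 = 2.
Change in producer surplus = 2 - 18 = -16.

-16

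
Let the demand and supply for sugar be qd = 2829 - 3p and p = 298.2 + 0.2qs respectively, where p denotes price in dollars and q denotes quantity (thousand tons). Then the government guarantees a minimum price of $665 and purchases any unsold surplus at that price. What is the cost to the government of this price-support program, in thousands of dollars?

Rearranging supply gives qs = 5p - 1491. Setting quantity demanded equal to quantity supplied, 2829 - 3p = 5p - 1491, gives p* = 540 and q* = 1209.
Since 665 > 540, the floor is binding.
At p = 665: qd = 2829 - 3·665 = 834 and qs = 5·665 - 1491 = 1834.
Surplus = qs - qd = 1000.
Government expenditure = surplus × support price = 1000 × 665 = 665000.

665000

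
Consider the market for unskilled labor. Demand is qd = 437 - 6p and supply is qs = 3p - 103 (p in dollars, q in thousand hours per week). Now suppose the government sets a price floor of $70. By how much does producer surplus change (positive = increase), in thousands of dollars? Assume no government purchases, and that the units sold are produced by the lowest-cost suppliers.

-430

Setting quantity demanded equal to quantity supplied, 437 - 6p = 3p - 103, gives p* = 60 and q* = 77.
The floor of 70 is above the equilibrium price 60, so it binds.
At p = 70: qd = 437 - 6·70 = 17 and qs = 3·70 - 103 = 107.
Producer surplus without the control is ½ · (60 - 103/3) · 77 = 5929/6.
With the floor, 17 units are sold at 70. The supply price at q = 17 is 40, so PS = ½ · [(70 - 103/3) + (70 - 40)] · 17 = 3349/6.
Change in producer surplus = 3349/6 - 5929/6 = -430.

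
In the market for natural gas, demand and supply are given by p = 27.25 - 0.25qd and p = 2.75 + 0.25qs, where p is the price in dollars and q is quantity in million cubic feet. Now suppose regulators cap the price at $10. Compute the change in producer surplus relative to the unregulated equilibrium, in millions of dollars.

-195

Rearranging demand gives qd = 109 - 4p; rearranging supply gives qs = 4p - 11. Setting quantity demanded equal to quantity supplied, 109 - 4p = 4p - 11, gives p* = 15 and q* = 49.
Because the ceiling (10) lies below the market-clearing price, it is binding.
At p = 10: qd = 109 - 4·10 = 69 and qs = 4·10 - 11 = 29.
Producer surplus without the control is ½ · (15 - 2.75) · 49 = 300.125.
With the ceiling, producers sell 29 units at 10, so PS = ½ · (10 - 2.75) · 29 = 105.125.
Change in producer surplus = 105.125 - 300.125 = -195.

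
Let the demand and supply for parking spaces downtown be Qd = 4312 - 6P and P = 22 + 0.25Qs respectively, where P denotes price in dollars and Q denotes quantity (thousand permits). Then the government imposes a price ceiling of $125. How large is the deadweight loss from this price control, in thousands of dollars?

Rearranging supply gives Qs = 4P - 88. In a free market, 4312 - 6P = 4P - 88 gives the equilibrium P* = 440, Q* = 1672.
The ceiling of 125 is below the equilibrium price 440, so it binds.
At P = 125: Qd = 4312 - 6·125 = 3562 and Qs = 4·125 - 88 = 412.
Quantity traded falls to 412. At Q = 412 the demand price is (4312 - 412)/6 = 650 and the supply price is (88 + 412)/4 = 125.
Deadweight loss = ½ · (650 - 125) · (1672 - 412) = ½ · 525 · 1260 = 330750.

330750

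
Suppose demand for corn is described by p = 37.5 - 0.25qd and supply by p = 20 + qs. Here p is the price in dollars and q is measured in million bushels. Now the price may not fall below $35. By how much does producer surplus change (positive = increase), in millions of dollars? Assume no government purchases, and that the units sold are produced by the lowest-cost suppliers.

Rearranging demand gives qd = 150 - 4p; rearranging supply gives qs = p - 20. Equilibrium: 150 - 4p = p - 20, so 170 = 5p and p* = 34, q* = 14.
Because the floor (35) lies above the market-clearing price, it is binding.
At p = 35: qd = 150 - 4·35 = 10 and qs = 35 - 20 = 15.
Producer surplus without the control is ½ · (34 - 20) · 14 = 98.
With the floor, 10 units are sold at 35. The supply price at q = 10 is 30, so PS = ½ · [(35 - 20) + (35 - 30)] · 10 = 100.
Change in producer surplus = 100 - 98 = 2.

2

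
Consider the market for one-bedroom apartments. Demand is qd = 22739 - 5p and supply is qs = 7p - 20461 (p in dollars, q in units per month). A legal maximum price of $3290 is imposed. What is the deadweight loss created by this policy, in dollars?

807240

Setting quantity demanded equal to quantity supplied, 22739 - 5p = 7p - 20461, gives p* = 3600 and q* = 4739.
The ceiling of 3290 is below the equilibrium price 3600, so it binds.
At p = 3290: qd = 22739 - 5·3290 = 6289 and qs = 7·3290 - 20461 = 2569.
Quantity traded falls to 2569. At q = 2569 the demand price is (22739 - 2569)/5 = 4034 and the supply price is (20461 + 2569)/7 = 3290.
Deadweight loss = ½ · (4034 - 3290) · (4739 - 2569) = ½ · 744 · 2170 = 807240.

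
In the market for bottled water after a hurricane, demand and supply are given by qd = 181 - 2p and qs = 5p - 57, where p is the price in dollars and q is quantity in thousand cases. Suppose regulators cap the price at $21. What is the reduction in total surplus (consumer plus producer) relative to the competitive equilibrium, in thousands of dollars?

Without the control the market clears where 181 - 2p = 5p - 57, i.e. p* = 34 and q* = 113.
Because the ceiling (21) lies below the market-clearing price, it is binding.
At p = 21: qd = 181 - 2·21 = 139 and qs = 5·21 - 57 = 48.
Quantity traded falls to 48. At q = 48 the demand price is (181 - 48)/2 = 66.5 and the supply price is (57 + 48)/5 = 21.
Deadweight loss = ½ · (66.5 - 21) · (113 - 48) = ½ · 45.5 · 65 = 1478.75.

1478.75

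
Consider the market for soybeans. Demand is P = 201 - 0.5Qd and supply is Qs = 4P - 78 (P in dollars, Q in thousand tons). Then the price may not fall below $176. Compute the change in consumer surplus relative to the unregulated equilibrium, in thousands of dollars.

-14016

Rearranging demand gives Qd = 402 - 2P. Equilibrium: 402 - 2P = 4P - 78, so 480 = 6P and P* = 80, Q* = 242.
The floor of 176 is above the equilibrium price 80, so it binds.
At P = 176: Qd = 402 - 2·176 = 50 and Qs = 4·176 - 78 = 626.
Consumer surplus without the control is ½ · (201 - 80) · 242 = 14641.
With the floor, consumers buy 50 units at 176, so CS = ½ · (201 - 176) · 50 = 625.
Change in consumer surplus = 625 - 14641 = -14016.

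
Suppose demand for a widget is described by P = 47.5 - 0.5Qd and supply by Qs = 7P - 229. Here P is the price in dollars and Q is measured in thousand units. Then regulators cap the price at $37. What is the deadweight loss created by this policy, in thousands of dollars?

Rearranging demand gives Qd = 95 - 2P. Setting quantity demanded equal to quantity supplied, 95 - 2P = 7P - 229, gives P* = 36 and Q* = 23.
The ceiling of 37 is above the equilibrium price 36, so it is not binding; the market clears at P* = 36, Q* = 23.
Since the control does not bind, no trades are prevented and deadweight loss is zero.

0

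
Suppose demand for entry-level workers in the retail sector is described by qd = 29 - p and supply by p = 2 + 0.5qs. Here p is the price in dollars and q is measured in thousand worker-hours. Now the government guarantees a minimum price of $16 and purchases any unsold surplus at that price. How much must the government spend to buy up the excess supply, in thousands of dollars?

240

Rearranging supply gives qs = 2p - 4. Setting quantity demanded equal to quantity supplied, 29 - p = 2p - 4, gives p* = 11 and q* = 18.
Since 16 > 11, the floor is binding.
At p = 16: qd = 29 - 16 = 13 and qs = 2·16 - 4 = 28.
Surplus = qs - qd = 15.
Government expenditure = surplus × support price = 15 × 16 = 240.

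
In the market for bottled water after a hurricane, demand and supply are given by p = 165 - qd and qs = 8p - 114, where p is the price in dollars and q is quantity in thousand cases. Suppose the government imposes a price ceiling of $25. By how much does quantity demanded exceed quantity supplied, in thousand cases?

54

Rearranging demand gives qd = 165 - p. Setting quantity demanded equal to quantity supplied, 165 - p = 8p - 114, gives p* = 31 and q* = 134.
Because the ceiling (25) lies below the market-clearing price, it is binding.
At p = 25: qd = 165 - 25 = 140 and qs = 8·25 - 114 = 86.
Shortage = qd - qs = 140 - 86 = 54.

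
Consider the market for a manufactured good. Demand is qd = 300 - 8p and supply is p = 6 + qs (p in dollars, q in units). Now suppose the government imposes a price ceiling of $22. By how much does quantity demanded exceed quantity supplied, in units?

Rearranging supply gives qs = p - 6. Without the control the market clears where 300 - 8p = p - 6, i.e. p* = 34 and q* = 28.
Since 22 < 34, the ceiling is binding.
At p = 22: qd = 300 - 8·22 = 124 and qs = 22 - 6 = 16.
Shortage = qd - qs = 124 - 16 = 108.

108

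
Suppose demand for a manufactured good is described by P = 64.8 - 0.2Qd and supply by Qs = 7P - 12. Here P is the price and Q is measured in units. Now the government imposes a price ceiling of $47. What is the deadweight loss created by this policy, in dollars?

Rearranging demand gives Qd = 324 - 5P. Equilibrium: 324 - 5P = 7P - 12, so 336 = 12P and P* = 28, Q* = 184.
The ceiling of 47 is above the equilibrium price 28, so it is not binding; the market clears at P* = 28, Q* = 184.
Since the control does not bind, no trades are prevented and deadweight loss is zero.

0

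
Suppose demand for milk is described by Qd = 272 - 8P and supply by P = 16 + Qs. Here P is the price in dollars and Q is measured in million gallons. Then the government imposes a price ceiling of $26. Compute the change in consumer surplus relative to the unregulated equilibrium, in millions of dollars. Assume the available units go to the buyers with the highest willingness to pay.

57.75

Rearranging supply gives Qs = P - 16. Setting quantity demanded equal to quantity supplied, 272 - 8P = P - 16, gives P* = 32 and Q* = 16.
Because the ceiling (26) lies below the market-clearing price, it is binding.
At P = 26: Qd = 272 - 8·26 = 64 and Qs = 26 - 16 = 10.
Consumer surplus without the control is ½ · (34 - 32) · 16 = 16.
With the ceiling, 10 units are sold at 26 (assume they go to the highest-value buyers). The demand price at Q = 10 is 32.75, so CS = ½ · [(34 - 26) + (32.75 - 26)] · 10 = 73.75.
Change in consumer surplus = 73.75 - 16 = 57.75.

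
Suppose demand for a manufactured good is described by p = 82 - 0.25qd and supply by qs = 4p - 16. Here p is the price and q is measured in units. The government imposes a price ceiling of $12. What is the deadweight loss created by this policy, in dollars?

Rearranging demand gives qd = 328 - 4p. In a free market, 328 - 4p = 4p - 16 gives the equilibrium p* = 43, q* = 156.
The ceiling of 12 is below the equilibrium price 43, so it binds.
At p = 12: qd = 328 - 4·12 = 280 and qs = 4·12 - 16 = 32.
Quantity traded falls to 32. At q = 32 the demand price is (328 - 32)/4 = 74 and the supply price is (16 + 32)/4 = 12.
Deadweight loss = ½ · (74 - 12) · (156 - 32) = ½ · 62 · 124 = 3844.

3844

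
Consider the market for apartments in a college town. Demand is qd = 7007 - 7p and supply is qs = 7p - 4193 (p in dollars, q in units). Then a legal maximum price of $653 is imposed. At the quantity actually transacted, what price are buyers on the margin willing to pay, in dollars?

947

In a free market, 7007 - 7p = 7p - 4193 gives the equilibrium p* = 800, q* = 1407.
Since 653 < 800, the ceiling is binding.
At p = 653: qd = 7007 - 7·653 = 2436 and qs = 7·653 - 4193 = 378.
Only 378 units reach the market. On the demand curve, the marginal buyer's willingness to pay at q = 378 is (7007 - 378)/7 = 947.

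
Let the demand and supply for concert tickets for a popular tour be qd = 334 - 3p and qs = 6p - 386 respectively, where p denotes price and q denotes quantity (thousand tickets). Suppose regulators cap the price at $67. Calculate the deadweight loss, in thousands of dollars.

Setting quantity demanded equal to quantity supplied, 334 - 3p = 6p - 386, gives p* = 80 and q* = 94.
Because the ceiling (67) lies below the market-clearing price, it is binding.
At p = 67: qd = 334 - 3·67 = 133 and qs = 6·67 - 386 = 16.
Quantity traded falls to 16. At q = 16 the demand price is (334 - 16)/3 = 106 and the supply price is (386 + 16)/6 = 67.
Deadweight loss = ½ · (106 - 67) · (94 - 16) = ½ · 39 · 78 = 1521.

1521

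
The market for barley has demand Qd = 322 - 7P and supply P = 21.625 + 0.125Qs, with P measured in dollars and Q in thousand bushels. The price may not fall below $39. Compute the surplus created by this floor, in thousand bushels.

Rearranging supply gives Qs = 8P - 173. In a free market, 322 - 7P = 8P - 173 gives the equilibrium P* = 33, Q* = 91.
Because the floor (39) lies above the market-clearing price, it is binding.
At P = 39: Qd = 322 - 7·39 = 49 and Qs = 8·39 - 173 = 139.
Surplus = Qs - Qd = 139 - 49 = 90.

90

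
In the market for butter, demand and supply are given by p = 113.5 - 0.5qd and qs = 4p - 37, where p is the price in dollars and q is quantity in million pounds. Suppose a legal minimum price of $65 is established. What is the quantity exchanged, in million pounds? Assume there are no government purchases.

Rearranging demand gives qd = 227 - 2p. Setting quantity demanded equal to quantity supplied, 227 - 2p = 4p - 37, gives p* = 44 and q* = 139.
The floor of 65 is above the equilibrium price 44, so it binds.
At p = 65: qd = 227 - 2·65 = 97 and qs = 4·65 - 37 = 223.
The quantity actually transacted is the short side, demand: 97.

97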